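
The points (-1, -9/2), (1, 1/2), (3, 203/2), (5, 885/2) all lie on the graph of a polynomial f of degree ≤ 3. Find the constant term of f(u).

Write f(u) = au^3 + bu^2 + cu + d. Substituting each data point gives a linear system:
  -a + b - c + d = -9/2
  a + b + c + d = 1/2
  27a + 9b + 3c + d = 203/2
  125a + 25b + 5c + d = 885/2
Solving the system yields a = 3, b = 3, c = -1/2, d = -5.
So f(u) = 3u^3 + 3u^2 - (1/2)u - 5.
The constant term is -5.

-5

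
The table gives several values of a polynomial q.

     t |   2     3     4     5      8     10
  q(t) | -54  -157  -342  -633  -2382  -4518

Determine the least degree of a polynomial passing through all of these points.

Divided differences on the nodes 2, 3, 4, 5, 8, 10:
  order 0: -54  -157  -342  -633  -2382  -4518
  order 1: -103  -185  -291  -583  -1068
  order 2: -41  -53  -73  -97
  order 3: -4  -4  -4
  order 4: 0  0
  order 5: 0
The order-3 divided differences are all -4 (nonzero) and every higher order vanishes, so the data lies on a polynomial of degree exactly 3.

3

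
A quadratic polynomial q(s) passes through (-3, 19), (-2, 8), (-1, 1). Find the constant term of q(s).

Write q(s) = as^2 + bs + c. Substituting each data point gives a linear system:
  9a - 3b + c = 19
  4a - 2b + c = 8
  a - b + c = 1
Solving the system yields a = 2, b = -1, c = -2.
So q(s) = 2s^2 - s - 2.
The constant term is -2.

-2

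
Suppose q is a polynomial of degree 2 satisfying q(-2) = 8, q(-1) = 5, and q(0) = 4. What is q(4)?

Write q(t) = at^2 + bt + c. Substituting each data point gives a linear system:
  4a - 2b + c = 8
  a - b + c = 5
  c = 4
Solving the system yields a = 1, b = 0, c = 4.
So q(t) = t^2 + 4.
Then q(4) = 20.

20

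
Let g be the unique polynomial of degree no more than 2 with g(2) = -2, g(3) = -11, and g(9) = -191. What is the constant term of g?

-2

Write g(t) = at^2 + bt + c. Substituting each data point gives a linear system:
  4a + 2b + c = -2
  9a + 3b + c = -11
  81a + 9b + c = -191
Solving the system yields a = -3, b = 6, c = -2.
So g(t) = -3t^2 + 6t - 2.
The constant term is -2.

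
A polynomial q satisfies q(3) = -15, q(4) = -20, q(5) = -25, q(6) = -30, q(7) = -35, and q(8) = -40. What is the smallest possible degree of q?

1

Forward differences of the values at x = 3, 4, 5, 6, 7, 8:
  q  : -15  -20  -25  -30  -35  -40
  Δ  : -5  -5  -5  -5  -5
  Δ^2: 0  0  0  0
  Δ^3: 0  0  0
  Δ^4: 0  0
  Δ^5: 0
The first differences are constant (-5) and nonzero, while all higher differences vanish, so the minimal degree is 1.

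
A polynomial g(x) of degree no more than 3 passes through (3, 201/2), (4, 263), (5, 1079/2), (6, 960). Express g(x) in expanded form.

g(x) = 5x^3 - 3x^2 - (3/2)x - 3

Write g(x) = ax^3 + bx^2 + cx + d. Substituting each data point gives a linear system:
  27a + 9b + 3c + d = 201/2
  64a + 16b + 4c + d = 263
  125a + 25b + 5c + d = 1079/2
  216a + 36b + 6c + d = 960
Solving the system yields a = 5, b = -3, c = -3/2, d = -3.
So g(x) = 5x^3 - 3x^2 - (3/2)x - 3.
Check: g(6) = 960. ✓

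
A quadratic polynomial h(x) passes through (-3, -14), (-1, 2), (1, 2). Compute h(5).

Using the Lagrange interpolation formula with nodes -3, -1, 1:
  L_0(x) = (x + 1)(x - 1) / 8
  L_1(x) = (x + 3)(x - 1) / -4
  L_2(x) = (x + 3)(x + 1) / 8
Then h(x) = -14·L_0(x) + 2·L_1(x) + 2·L_2(x).
Expanding and collecting terms gives h(x) = -2x^2 + 4.
Evaluating at x = 5: h(5) = -46.

-46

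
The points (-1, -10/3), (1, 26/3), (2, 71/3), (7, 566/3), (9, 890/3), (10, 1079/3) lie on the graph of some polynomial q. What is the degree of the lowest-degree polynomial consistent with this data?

Divided differences on the nodes -1, 1, 2, 7, 9, 10:
  order 0: -10/3  26/3  71/3  566/3  890/3  1079/3
  order 1: 6  15  33  54  63
  order 2: 3  3  3  3
  order 3: 0  0  0
  order 4: 0  0
  order 5: 0
The order-2 divided differences are all 3 (nonzero) and every higher order vanishes, so the data lies on a polynomial of degree exactly 2.

2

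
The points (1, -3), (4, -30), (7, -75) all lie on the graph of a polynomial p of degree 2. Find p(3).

Using the Lagrange interpolation formula with nodes 1, 4, 7:
  L_0(x) = (x - 4)(x - 7) / 18
  L_1(x) = (x - 1)(x - 7) / -9
  L_2(x) = (x - 1)(x - 4) / 18
Then p(x) = -3·L_0(x) - 30·L_1(x) - 75·L_2(x).
Expanding and collecting terms gives p(x) = -x^2 - 4x + 2.
Evaluating at x = 3: p(3) = -19.

-19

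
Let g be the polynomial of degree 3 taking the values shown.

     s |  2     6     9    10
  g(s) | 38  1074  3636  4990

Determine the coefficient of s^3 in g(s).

5

Write g(s) = as^3 + bs^2 + cs + d. Substituting each data point gives a linear system:
  8a + 4b + 2c + d = 38
  216a + 36b + 6c + d = 1074
  729a + 81b + 9c + d = 3636
  1000a + 100b + 10c + d = 4990
Solving the system yields a = 5, b = 0, c = -1, d = 0.
So g(s) = 5s^3 - s.
The leading coefficient is 5.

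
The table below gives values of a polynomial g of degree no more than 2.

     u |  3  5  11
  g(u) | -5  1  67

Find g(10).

51

Write g(u) = au^2 + bu + c. Substituting each data point gives a linear system:
  9a + 3b + c = -5
  25a + 5b + c = 1
  121a + 11b + c = 67
Solving the system yields a = 1, b = -5, c = 1.
So g(u) = u^2 - 5u + 1.
Then g(10) = 51.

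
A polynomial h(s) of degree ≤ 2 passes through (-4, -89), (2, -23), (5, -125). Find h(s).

Using the Lagrange interpolation formula with nodes -4, 2, 5:
  L_0(s) = (s - 2)(s - 5) / 54
  L_1(s) = (s + 4)(s - 5) / -18
  L_2(s) = (s + 4)(s - 2) / 27
Then h(s) = -89·L_0(s) - 23·L_1(s) - 125·L_2(s).
Expanding and collecting terms gives h(s) = -5s^2 + s - 5.
Check: h(-4) = -89. ✓

h(s) = -5s^2 + s - 5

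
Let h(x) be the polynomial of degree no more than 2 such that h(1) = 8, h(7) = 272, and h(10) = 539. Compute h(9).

Write h(x) = ax^2 + bx + c. Substituting each data point gives a linear system:
  a + b + c = 8
  49a + 7b + c = 272
  100a + 10b + c = 539
Solving the system yields a = 5, b = 4, c = -1.
So h(x) = 5x^2 + 4x - 1.
Then h(9) = 440.

440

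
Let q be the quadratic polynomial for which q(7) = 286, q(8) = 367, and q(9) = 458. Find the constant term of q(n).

-1

Write q(n) = an^2 + bn + c. Substituting each data point gives a linear system:
  49a + 7b + c = 286
  64a + 8b + c = 367
  81a + 9b + c = 458
Solving the system yields a = 5, b = 6, c = -1.
So q(n) = 5n^2 + 6n - 1.
The constant term is -1.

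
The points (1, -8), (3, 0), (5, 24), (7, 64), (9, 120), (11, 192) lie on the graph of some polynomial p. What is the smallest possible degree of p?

2

Forward differences of the values at n = 1, 3, 5, 7, 9, 11:
  p  : -8  0  24  64  120  192
  Δ  : 8  24  40  56  72
  Δ^2: 16  16  16  16
  Δ^3: 0  0  0
  Δ^4: 0  0
  Δ^5: 0
The second differences are constant (16) and nonzero, while all higher differences vanish, so the minimal degree is 2.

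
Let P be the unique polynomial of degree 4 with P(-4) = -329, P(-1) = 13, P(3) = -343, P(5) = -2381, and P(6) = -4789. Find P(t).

Write P(t) = at^4 + bt^3 + ct^2 + dt + e. Substituting each data point gives a linear system:
  256a - 64b + 16c - 4d + e = -329
  a - b + c - d + e = 13
  81a + 27b + 9c + 3d + e = -343
  625a + 125b + 25c + 5d + e = -2381
  1296a + 216b + 36c + 6d + e = -4789
Solving the system yields a = -3, b = -5, c = 6, d = -6, e = -1.
So P(t) = -3t^4 - 5t^3 + 6t^2 - 6t - 1.
Check: P(-1) = 13. ✓

P(t) = -3t^4 - 5t^3 + 6t^2 - 6t - 1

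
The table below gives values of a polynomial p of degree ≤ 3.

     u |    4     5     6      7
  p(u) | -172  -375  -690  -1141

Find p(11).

-4785

Write p(u) = au^3 + bu^2 + cu + d. Substituting each data point gives a linear system:
  64a + 16b + 4c + d = -172
  125a + 25b + 5c + d = -375
  216a + 36b + 6c + d = -690
  343a + 49b + 7c + d = -1141
Solving the system yields a = -4, b = 4, c = 5, d = 0.
So p(u) = -4u^3 + 4u^2 + 5u.
Then p(11) = -4785.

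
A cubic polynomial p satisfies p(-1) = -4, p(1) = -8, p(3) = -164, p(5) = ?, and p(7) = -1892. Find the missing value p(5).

-712

The 4 known points determine the degree-3 polynomial uniquely.
Write p(u) = au^3 + bu^2 + cu + d. Substituting each data point gives a linear system:
  -a + b - c + d = -4
  a + b + c + d = -8
  27a + 9b + 3c + d = -164
  343a + 49b + 7c + d = -1892
Solving the system yields a = -5, b = -4, c = 3, d = -2.
So p(u) = -5u^3 - 4u^2 + 3u - 2.
Then p(5) = -712.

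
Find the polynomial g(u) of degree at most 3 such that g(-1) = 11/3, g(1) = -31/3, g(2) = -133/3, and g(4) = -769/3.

Using the Lagrange interpolation formula with nodes -1, 1, 2, 4:
  L_0(u) = (u - 1)(u - 2)(u - 4) / -30
  L_1(u) = (u + 1)(u - 2)(u - 4) / 6
  L_2(u) = (u + 1)(u - 1)(u - 4) / -6
  L_3(u) = (u + 1)(u - 1)(u - 2) / 30
Then g(u) = 11/3·L_0(u) - 31/3·L_1(u) - 133/3·L_2(u) - 769/3·L_3(u).
Expanding and collecting terms gives g(u) = -3u^3 - 3u^2 - 4u - 1/3.
Check: g(4) = -769/3. ✓

g(u) = -3u^3 - 3u^2 - 4u - 1/3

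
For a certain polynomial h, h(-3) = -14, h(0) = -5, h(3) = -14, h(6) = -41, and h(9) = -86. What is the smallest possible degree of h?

Forward differences of the values at u = -3, 0, 3, 6, 9:
  h  : -14  -5  -14  -41  -86
  Δ  : 9  -9  -27  -45
  Δ^2: -18  -18  -18
  Δ^3: 0  0
  Δ^4: 0
The second differences are constant (-18) and nonzero, while all higher differences vanish, so the minimal degree is 2.

2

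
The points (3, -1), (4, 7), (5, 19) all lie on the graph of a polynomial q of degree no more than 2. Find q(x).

Write q(x) = ax^2 + bx + c. Substituting each data point gives a linear system:
  9a + 3b + c = -1
  16a + 4b + c = 7
  25a + 5b + c = 19
Solving the system yields a = 2, b = -6, c = -1.
So q(x) = 2x² - 6x - 1.
Check: q(3) = -1. ✓

q(x) = 2x^2 - 6x - 1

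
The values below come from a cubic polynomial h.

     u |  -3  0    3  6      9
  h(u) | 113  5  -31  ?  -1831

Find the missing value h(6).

On equispaced nodes a degree-3 polynomial has vanishing fourth forward difference, so
  h(-3) - 4·h(0) + 6·h(3) - 4·h(6) + h(9) = 0.
Substituting the known values and solving for h(6):
  -4·h(6) = 1924
  h(6) = -481.

-481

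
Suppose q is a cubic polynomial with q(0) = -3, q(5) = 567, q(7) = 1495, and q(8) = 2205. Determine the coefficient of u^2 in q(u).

Write q(u) = au^3 + bu^2 + cu + d. Substituting each data point gives a linear system:
  d = -3
  125a + 25b + 5c + d = 567
  343a + 49b + 7c + d = 1495
  512a + 64b + 8c + d = 2205
Solving the system yields a = 4, b = 2, c = 4, d = -3.
So q(u) = 4u^3 + 2u^2 + 4u - 3.
The coefficient of u^2 is 2.

2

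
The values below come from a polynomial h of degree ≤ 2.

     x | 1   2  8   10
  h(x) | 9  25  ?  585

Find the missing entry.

373

The 3 known points determine the degree-2 polynomial uniquely.
Write h(x) = ax^2 + bx + c. Substituting each data point gives a linear system:
  a + b + c = 9
  4a + 2b + c = 25
  100a + 10b + c = 585
Solving the system yields a = 6, b = -2, c = 5.
So h(x) = 6x² - 2x + 5.
Then h(8) = 373.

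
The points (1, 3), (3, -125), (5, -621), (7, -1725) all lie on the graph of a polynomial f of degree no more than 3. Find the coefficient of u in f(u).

Write f(u) = au^3 + bu^2 + cu + d. Substituting each data point gives a linear system:
  a + b + c + d = 3
  27a + 9b + 3c + d = -125
  125a + 25b + 5c + d = -621
  343a + 49b + 7c + d = -1725
Solving the system yields a = -5, b = -1, c = 5, d = 4.
So f(u) = -5u³ - u² + 5u + 4.
The coefficient of u is 5.

5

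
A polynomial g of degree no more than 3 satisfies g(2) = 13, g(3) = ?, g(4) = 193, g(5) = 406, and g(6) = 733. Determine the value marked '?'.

70

The 4 known points determine the degree-3 polynomial uniquely.
Write g(s) = as^3 + bs^2 + cs + d. Substituting each data point gives a linear system:
  8a + 4b + 2c + d = 13
  64a + 16b + 4c + d = 193
  125a + 25b + 5c + d = 406
  216a + 36b + 6c + d = 733
Solving the system yields a = 4, b = -3, c = -4, d = 1.
So g(s) = 4s^3 - 3s^2 - 4s + 1.
Then g(3) = 70.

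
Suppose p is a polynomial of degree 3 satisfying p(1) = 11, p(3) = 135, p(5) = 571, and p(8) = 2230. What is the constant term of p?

6

Write p(x) = ax^3 + bx^2 + cx + d. Substituting each data point gives a linear system:
  a + b + c + d = 11
  27a + 9b + 3c + d = 135
  125a + 25b + 5c + d = 571
  512a + 64b + 8c + d = 2230
Solving the system yields a = 4, b = 3, c = -2, d = 6.
So p(x) = 4x^3 + 3x^2 - 2x + 6.
The constant term is 6.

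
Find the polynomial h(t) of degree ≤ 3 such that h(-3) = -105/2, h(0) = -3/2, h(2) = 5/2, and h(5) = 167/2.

h(t) = t^3 - 2t^2 + 2t - 3/2

Write h(t) = at^3 + bt^2 + ct + d. Substituting each data point gives a linear system:
  -27a + 9b - 3c + d = -105/2
  d = -3/2
  8a + 4b + 2c + d = 5/2
  125a + 25b + 5c + d = 167/2
Solving the system yields a = 1, b = -2, c = 2, d = -3/2.
So h(t) = t^3 - 2t^2 + 2t - 3/2.
Check: h(5) = 167/2. ✓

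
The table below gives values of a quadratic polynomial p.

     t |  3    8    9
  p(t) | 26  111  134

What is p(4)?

Write p(t) = at^2 + bt + c. Substituting each data point gives a linear system:
  9a + 3b + c = 26
  64a + 8b + c = 111
  81a + 9b + c = 134
Solving the system yields a = 1, b = 6, c = -1.
So p(t) = t^2 + 6t - 1.
Then p(4) = 39.

39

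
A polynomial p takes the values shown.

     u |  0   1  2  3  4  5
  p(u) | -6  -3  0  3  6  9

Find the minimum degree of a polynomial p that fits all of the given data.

Forward differences of the values at u = 0, 1, 2, 3, 4, 5:
  p  : -6  -3  0  3  6  9
  Δ  : 3  3  3  3  3
  Δ^2: 0  0  0  0
  Δ^3: 0  0  0
  Δ^4: 0  0
  Δ^5: 0
The first differences are constant (3) and nonzero, while all higher differences vanish, so the minimal degree is 1.

1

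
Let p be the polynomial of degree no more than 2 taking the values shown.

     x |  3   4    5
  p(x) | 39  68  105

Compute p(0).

0

Forward differences of the values at x = 3, 4, 5:
  p  : 39  68  105
  Δ  : 29  37
  Δ^2: 8
The second differences are constant, confirming degree 2.
Interpolating (Newton forward form) and evaluating at x = 0 gives p(0) = 0.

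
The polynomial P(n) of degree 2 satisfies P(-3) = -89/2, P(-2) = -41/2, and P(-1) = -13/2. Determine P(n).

P(n) = -5n^2 - n - 5/2

Write P(n) = an^2 + bn + c. Substituting each data point gives a linear system:
  9a - 3b + c = -89/2
  4a - 2b + c = -41/2
  a - b + c = -13/2
Solving the system yields a = -5, b = -1, c = -5/2.
So P(n) = -5n^2 - n - 5/2.
Check: P(-2) = -41/2. ✓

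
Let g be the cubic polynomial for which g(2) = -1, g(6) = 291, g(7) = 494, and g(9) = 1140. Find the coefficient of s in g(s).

1

Write g(s) = as^3 + bs^2 + cs + d. Substituting each data point gives a linear system:
  8a + 4b + 2c + d = -1
  216a + 36b + 6c + d = 291
  343a + 49b + 7c + d = 494
  729a + 81b + 9c + d = 1140
Solving the system yields a = 2, b = -4, c = 1, d = -3.
So g(s) = 2s^3 - 4s^2 + s - 3.
The coefficient of s is 1.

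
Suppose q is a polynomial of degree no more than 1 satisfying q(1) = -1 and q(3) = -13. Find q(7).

-37

Using the Lagrange interpolation formula with nodes 1, 3:
  L_0(t) = (t - 3) / -2
  L_1(t) = (t - 1) / 2
Then q(t) = -1·L_0(t) - 13·L_1(t).
Expanding and collecting terms gives q(t) = -6t + 5.
Evaluating at t = 7: q(7) = -37.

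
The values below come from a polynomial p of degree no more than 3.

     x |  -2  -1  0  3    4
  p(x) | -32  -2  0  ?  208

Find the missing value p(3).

The 4 known points determine the degree-3 polynomial uniquely.
Write p(x) = ax^3 + bx^2 + cx + d. Substituting each data point gives a linear system:
  -8a + 4b - 2c + d = -32
  -a + b - c + d = -2
  d = 0
  64a + 16b + 4c + d = 208
Solving the system yields a = 4, b = -2, c = -4, d = 0.
So p(x) = 4x^3 - 2x^2 - 4x.
Then p(3) = 78.

78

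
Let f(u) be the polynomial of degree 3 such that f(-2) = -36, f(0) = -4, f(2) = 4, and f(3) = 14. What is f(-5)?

Using the Lagrange interpolation formula with nodes -2, 0, 2, 3:
  L_0(u) = u(u - 2)(u - 3) / -40
  L_1(u) = (u + 2)(u - 2)(u - 3) / 12
  L_2(u) = (u + 2)u(u - 3) / -8
  L_3(u) = (u + 2)u(u - 2) / 15
Then f(u) = -36·L_0(u) - 4·L_1(u) + 4·L_2(u) + 14·L_3(u).
Expanding and collecting terms gives f(u) = u^3 - 3u^2 + 6u - 4.
Evaluating at u = -5: f(-5) = -234.

-234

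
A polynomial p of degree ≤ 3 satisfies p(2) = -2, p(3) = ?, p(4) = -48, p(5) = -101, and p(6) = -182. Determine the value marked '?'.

-17

The 4 known points determine the degree-3 polynomial uniquely.
Write p(x) = ax^3 + bx^2 + cx + d. Substituting each data point gives a linear system:
  8a + 4b + 2c + d = -2
  64a + 16b + 4c + d = -48
  125a + 25b + 5c + d = -101
  216a + 36b + 6c + d = -182
Solving the system yields a = -1, b = 1, c = -1, d = 4.
So p(x) = -x^3 + x^2 - x + 4.
Then p(3) = -17.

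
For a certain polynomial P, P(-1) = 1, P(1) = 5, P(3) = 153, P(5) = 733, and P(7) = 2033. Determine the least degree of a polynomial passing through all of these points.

Forward differences of the values at x = -1, 1, 3, 5, 7:
  P  : 1  5  153  733  2033
  Δ  : 4  148  580  1300
  Δ^2: 144  432  720
  Δ^3: 288  288
  Δ^4: 0
The third differences are constant (288) and nonzero, while all higher differences vanish, so the minimal degree is 3.

3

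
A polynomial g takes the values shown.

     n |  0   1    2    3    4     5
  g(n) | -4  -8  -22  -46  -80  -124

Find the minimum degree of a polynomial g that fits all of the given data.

2

Forward differences of the values at n = 0, 1, 2, 3, 4, 5:
  g  : -4  -8  -22  -46  -80  -124
  Δ  : -4  -14  -24  -34  -44
  Δ^2: -10  -10  -10  -10
  Δ^3: 0  0  0
  Δ^4: 0  0
  Δ^5: 0
The second differences are constant (-10) and nonzero, while all higher differences vanish, so the minimal degree is 2.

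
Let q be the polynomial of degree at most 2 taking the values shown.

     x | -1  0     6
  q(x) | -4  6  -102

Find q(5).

-64

Write q(x) = ax^2 + bx + c. Substituting each data point gives a linear system:
  a - b + c = -4
  c = 6
  36a + 6b + c = -102
Solving the system yields a = -4, b = 6, c = 6.
So q(x) = -4x^2 + 6x + 6.
Then q(5) = -64.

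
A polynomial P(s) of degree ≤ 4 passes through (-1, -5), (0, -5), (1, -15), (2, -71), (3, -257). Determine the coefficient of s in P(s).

Write P(s) = as^4 + bs^3 + cs^2 + ds + e. Substituting each data point gives a linear system:
  a - b + c - d + e = -5
  e = -5
  a + b + c + d + e = -15
  16a + 8b + 4c + 2d + e = -71
  81a + 27b + 9c + 3d + e = -257
Solving the system yields a = -2, b = -2, c = -3, d = -3, e = -5.
So P(s) = -2s⁴ - 2s³ - 3s² - 3s - 5.
The coefficient of s is -3.

-3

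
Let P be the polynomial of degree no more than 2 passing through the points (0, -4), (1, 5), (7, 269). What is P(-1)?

-3

Using the Lagrange interpolation formula with nodes 0, 1, 7:
  L_0(n) = (n - 1)(n - 7) / 7
  L_1(n) = n(n - 7) / -6
  L_2(n) = n(n - 1) / 42
Then P(n) = -4·L_0(n) + 5·L_1(n) + 269·L_2(n).
Expanding and collecting terms gives P(n) = 5n^2 + 4n - 4.
Evaluating at n = -1: P(-1) = -3.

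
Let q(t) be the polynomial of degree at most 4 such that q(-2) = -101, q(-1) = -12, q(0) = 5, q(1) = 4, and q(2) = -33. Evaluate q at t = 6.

-3421

Using the Lagrange interpolation formula with nodes -2, -1, 0, 1, 2:
  L_0(t) = (t + 1)t(t - 1)(t - 2) / 24
  L_1(t) = (t + 2)t(t - 1)(t - 2) / -6
  L_2(t) = (t + 2)(t + 1)(t - 1)(t - 2) / 4
  L_3(t) = (t + 2)(t + 1)t(t - 2) / -6
  L_4(t) = (t + 2)(t + 1)t(t - 1) / 24
Then q(t) = -101·L_0(t) - 12·L_1(t) + 5·L_2(t) + 4·L_3(t) - 33·L_4(t).
Expanding and collecting terms gives q(t) = -3t^4 + 3t^3 - 6t^2 + 5t + 5.
Evaluating at t = 6: q(6) = -3421.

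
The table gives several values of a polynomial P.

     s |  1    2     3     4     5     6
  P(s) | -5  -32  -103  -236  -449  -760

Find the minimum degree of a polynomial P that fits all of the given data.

Forward differences of the values at s = 1, 2, 3, 4, 5, 6:
  P  : -5  -32  -103  -236  -449  -760
  Δ  : -27  -71  -133  -213  -311
  Δ^2: -44  -62  -80  -98
  Δ^3: -18  -18  -18
  Δ^4: 0  0
  Δ^5: 0
The third differences are constant (-18) and nonzero, while all higher differences vanish, so the minimal degree is 3.

3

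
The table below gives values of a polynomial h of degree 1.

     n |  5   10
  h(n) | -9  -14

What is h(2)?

Write h(n) = an + b. Substituting each data point gives a linear system:
  5a + b = -9
  10a + b = -14
Solving the system yields a = -1, b = -4.
So h(n) = -n - 4.
Then h(2) = -6.

-6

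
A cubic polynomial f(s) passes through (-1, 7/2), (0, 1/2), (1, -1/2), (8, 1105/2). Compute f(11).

2839/2

Write f(s) = as^3 + bs^2 + cs + d. Substituting each data point gives a linear system:
  -a + b - c + d = 7/2
  d = 1/2
  a + b + c + d = -1/2
  512a + 64b + 8c + d = 1105/2
Solving the system yields a = 1, b = 1, c = -3, d = 1/2.
So f(s) = s³ + s² - 3s + 1/2.
Then f(11) = 2839/2.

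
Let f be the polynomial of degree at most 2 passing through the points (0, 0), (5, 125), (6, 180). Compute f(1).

Using the Lagrange interpolation formula with nodes 0, 5, 6:
  L_0(t) = (t - 5)(t - 6) / 30
  L_1(t) = t(t - 6) / -5
  L_2(t) = t(t - 5) / 6
Then f(t) = 0·L_0(t) + 125·L_1(t) + 180·L_2(t).
Expanding and collecting terms gives f(t) = 5t².
Evaluating at t = 1: f(1) = 5.

5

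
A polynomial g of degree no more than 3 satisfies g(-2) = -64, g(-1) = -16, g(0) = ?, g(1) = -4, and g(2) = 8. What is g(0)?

-4

On equispaced nodes a degree-3 polynomial has vanishing fourth forward difference, so
  g(-2) - 4·g(-1) + 6·g(0) - 4·g(1) + g(2) = 0.
Substituting the known values and solving for g(0):
  6·g(0) = -24
  g(0) = -4.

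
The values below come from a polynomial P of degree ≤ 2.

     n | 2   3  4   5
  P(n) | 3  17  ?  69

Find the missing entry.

39

On equispaced nodes a degree-2 polynomial has vanishing third forward difference, so
  - P(2) + 3·P(3) - 3·P(4) + P(5) = 0.
Substituting the known values and solving for P(4):
  -3·P(4) = -117
  P(4) = 39.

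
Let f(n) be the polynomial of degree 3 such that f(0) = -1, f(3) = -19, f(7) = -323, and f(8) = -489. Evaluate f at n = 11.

-1299

Write f(n) = an^3 + bn^2 + cn + d. Substituting each data point gives a linear system:
  d = -1
  27a + 9b + 3c + d = -19
  343a + 49b + 7c + d = -323
  512a + 64b + 8c + d = -489
Solving the system yields a = -1, b = 0, c = 3, d = -1.
So f(n) = -n^3 + 3n - 1.
Then f(11) = -1299.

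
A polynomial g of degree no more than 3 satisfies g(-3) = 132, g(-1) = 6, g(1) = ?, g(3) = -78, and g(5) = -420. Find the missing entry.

On equispaced nodes a degree-3 polynomial has vanishing fourth forward difference, so
  g(-3) - 4·g(-1) + 6·g(1) - 4·g(3) + g(5) = 0.
Substituting the known values and solving for g(1):
  6·g(1) = 0
  g(1) = 0.

0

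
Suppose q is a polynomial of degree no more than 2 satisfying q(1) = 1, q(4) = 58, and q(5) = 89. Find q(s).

q(s) = 3s^2 + 4s - 6

Write q(s) = as^2 + bs + c. Substituting each data point gives a linear system:
  a + b + c = 1
  16a + 4b + c = 58
  25a + 5b + c = 89
Solving the system yields a = 3, b = 4, c = -6.
So q(s) = 3s^2 + 4s - 6.
Check: q(5) = 89. ✓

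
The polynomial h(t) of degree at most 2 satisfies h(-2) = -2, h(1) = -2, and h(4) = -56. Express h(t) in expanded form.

Write h(t) = at^2 + bt + c. Substituting each data point gives a linear system:
  4a - 2b + c = -2
  a + b + c = -2
  16a + 4b + c = -56
Solving the system yields a = -3, b = -3, c = 4.
So h(t) = -3t^2 - 3t + 4.
Check: h(4) = -56. ✓

h(t) = -3t^2 - 3t + 4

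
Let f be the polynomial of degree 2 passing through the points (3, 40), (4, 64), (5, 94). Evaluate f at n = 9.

Write f(n) = an^2 + bn + c. Substituting each data point gives a linear system:
  9a + 3b + c = 40
  16a + 4b + c = 64
  25a + 5b + c = 94
Solving the system yields a = 3, b = 3, c = 4.
So f(n) = 3n^2 + 3n + 4.
Then f(9) = 274.

274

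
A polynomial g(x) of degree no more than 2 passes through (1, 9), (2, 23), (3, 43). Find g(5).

Write g(x) = ax^2 + bx + c. Substituting each data point gives a linear system:
  a + b + c = 9
  4a + 2b + c = 23
  9a + 3b + c = 43
Solving the system yields a = 3, b = 5, c = 1.
So g(x) = 3x^2 + 5x + 1.
Then g(5) = 101.

101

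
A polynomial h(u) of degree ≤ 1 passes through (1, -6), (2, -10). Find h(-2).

Write h(u) = au + b. Substituting each data point gives a linear system:
  a + b = -6
  2a + b = -10
Solving the system yields a = -4, b = -2.
So h(u) = -4u - 2.
Then h(-2) = 6.

6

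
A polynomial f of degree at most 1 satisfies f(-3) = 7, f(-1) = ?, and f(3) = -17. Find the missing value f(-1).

The 2 known points determine the degree-1 polynomial uniquely.
Write f(n) = an + b. Substituting each data point gives a linear system:
  -3a + b = 7
  3a + b = -17
Solving the system yields a = -4, b = -5.
So f(n) = -4n - 5.
Then f(-1) = -1.

-1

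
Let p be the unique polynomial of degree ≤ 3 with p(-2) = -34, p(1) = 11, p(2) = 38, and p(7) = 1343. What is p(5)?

491

Write p(s) = as^3 + bs^2 + cs + d. Substituting each data point gives a linear system:
  -8a + 4b - 2c + d = -34
  a + b + c + d = 11
  8a + 4b + 2c + d = 38
  343a + 49b + 7c + d = 1343
Solving the system yields a = 4, b = -1, c = 2, d = 6.
So p(s) = 4s^3 - s^2 + 2s + 6.
Then p(5) = 491.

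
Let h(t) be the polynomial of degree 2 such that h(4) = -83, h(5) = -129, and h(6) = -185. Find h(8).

-327

Using the Lagrange interpolation formula with nodes 4, 5, 6:
  L_0(t) = (t - 5)(t - 6) / 2
  L_1(t) = (t - 4)(t - 6) / -1
  L_2(t) = (t - 4)(t - 5) / 2
Then h(t) = -83·L_0(t) - 129·L_1(t) - 185·L_2(t).
Expanding and collecting terms gives h(t) = -5t² - t + 1.
Evaluating at t = 8: h(8) = -327.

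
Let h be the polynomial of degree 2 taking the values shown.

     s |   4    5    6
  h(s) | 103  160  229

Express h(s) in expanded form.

Write h(s) = as^2 + bs + c. Substituting each data point gives a linear system:
  16a + 4b + c = 103
  25a + 5b + c = 160
  36a + 6b + c = 229
Solving the system yields a = 6, b = 3, c = -5.
So h(s) = 6s² + 3s - 5.
Check: h(4) = 103. ✓

h(s) = 6s^2 + 3s - 5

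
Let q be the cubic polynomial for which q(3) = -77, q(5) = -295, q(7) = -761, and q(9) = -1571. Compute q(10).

-2135

Write q(t) = at^3 + bt^2 + ct + d. Substituting each data point gives a linear system:
  27a + 9b + 3c + d = -77
  125a + 25b + 5c + d = -295
  343a + 49b + 7c + d = -761
  729a + 81b + 9c + d = -1571
Solving the system yields a = -2, b = -1, c = -3, d = -5.
So q(t) = -2t^3 - t^2 - 3t - 5.
Then q(10) = -2135.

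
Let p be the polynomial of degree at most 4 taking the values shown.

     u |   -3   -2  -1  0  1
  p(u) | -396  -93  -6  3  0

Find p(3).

Using the Lagrange interpolation formula with nodes -3, -2, -1, 0, 1:
  L_0(u) = (u + 2)(u + 1)u(u - 1) / 24
  L_1(u) = (u + 3)(u + 1)u(u - 1) / -6
  L_2(u) = (u + 3)(u + 2)u(u - 1) / 4
  L_3(u) = (u + 3)(u + 2)(u + 1)(u - 1) / -6
  L_4(u) = (u + 3)(u + 2)(u + 1)u / 24
Then p(u) = -396·L_0(u) - 93·L_1(u) - 6·L_2(u) + 3·L_3(u) + 0·L_4(u).
Expanding and collecting terms gives p(u) = -3u^4 + 5u^3 - 3u^2 - 2u + 3.
Evaluating at u = 3: p(3) = -138.

-138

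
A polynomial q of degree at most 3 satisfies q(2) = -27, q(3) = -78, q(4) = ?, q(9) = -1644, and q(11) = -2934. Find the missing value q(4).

-169

The 4 known points determine the degree-3 polynomial uniquely.
Write q(s) = as^3 + bs^2 + cs + d. Substituting each data point gives a linear system:
  8a + 4b + 2c + d = -27
  27a + 9b + 3c + d = -78
  729a + 81b + 9c + d = -1644
  1331a + 121b + 11c + d = -2934
Solving the system yields a = -2, b = -2, c = -3, d = 3.
So q(s) = -2s³ - 2s² - 3s + 3.
Then q(4) = -169.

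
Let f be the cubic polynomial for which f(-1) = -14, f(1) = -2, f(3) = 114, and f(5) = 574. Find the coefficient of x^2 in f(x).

Write f(x) = ax^3 + bx^2 + cx + d. Substituting each data point gives a linear system:
  -a + b - c + d = -14
  a + b + c + d = -2
  27a + 9b + 3c + d = 114
  125a + 25b + 5c + d = 574
Solving the system yields a = 5, b = -2, c = 1, d = -6.
So f(x) = 5x^3 - 2x^2 + x - 6.
The coefficient of x^2 is -2.

-2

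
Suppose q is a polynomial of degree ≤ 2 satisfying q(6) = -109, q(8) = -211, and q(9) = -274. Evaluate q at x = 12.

Using the Lagrange interpolation formula with nodes 6, 8, 9:
  L_0(x) = (x - 8)(x - 9) / 6
  L_1(x) = (x - 6)(x - 9) / -2
  L_2(x) = (x - 6)(x - 8) / 3
Then q(x) = -109·L_0(x) - 211·L_1(x) - 274·L_2(x).
Expanding and collecting terms gives q(x) = -4x^2 + 5x + 5.
Evaluating at x = 12: q(12) = -511.

-511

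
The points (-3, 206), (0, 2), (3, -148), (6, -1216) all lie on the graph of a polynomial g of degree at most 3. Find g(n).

g(n) = -6n^3 + 3n^2 - 5n + 2

Write g(n) = an^3 + bn^2 + cn + d. Substituting each data point gives a linear system:
  -27a + 9b - 3c + d = 206
  d = 2
  27a + 9b + 3c + d = -148
  216a + 36b + 6c + d = -1216
Solving the system yields a = -6, b = 3, c = -5, d = 2.
So g(n) = -6n^3 + 3n^2 - 5n + 2.
Check: g(3) = -148. ✓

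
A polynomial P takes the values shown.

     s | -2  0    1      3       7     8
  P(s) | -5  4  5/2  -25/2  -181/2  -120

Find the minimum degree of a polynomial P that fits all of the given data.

2

Divided differences on the nodes -2, 0, 1, 3, 7, 8:
  order 0: -5  4  5/2  -25/2  -181/2  -120
  order 1: 9/2  -3/2  -15/2  -39/2  -59/2
  order 2: -2  -2  -2  -2
  order 3: 0  0  0
  order 4: 0  0
  order 5: 0
The order-2 divided differences are all -2 (nonzero) and every higher order vanishes, so the data lies on a polynomial of degree exactly 2.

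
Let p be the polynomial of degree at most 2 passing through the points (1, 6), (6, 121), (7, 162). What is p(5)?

Write p(t) = at^2 + bt + c. Substituting each data point gives a linear system:
  a + b + c = 6
  36a + 6b + c = 121
  49a + 7b + c = 162
Solving the system yields a = 3, b = 2, c = 1.
So p(t) = 3t^2 + 2t + 1.
Then p(5) = 86.

86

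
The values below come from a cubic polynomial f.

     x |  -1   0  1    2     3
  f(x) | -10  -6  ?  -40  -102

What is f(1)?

-12

On equispaced nodes a degree-3 polynomial has vanishing fourth forward difference, so
  f(-1) - 4·f(0) + 6·f(1) - 4·f(2) + f(3) = 0.
Substituting the known values and solving for f(1):
  6·f(1) = -72
  f(1) = -12.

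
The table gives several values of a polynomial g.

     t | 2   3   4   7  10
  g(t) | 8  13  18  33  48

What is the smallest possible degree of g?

1

Divided differences on the nodes 2, 3, 4, 7, 10:
  order 0: 8  13  18  33  48
  order 1: 5  5  5  5
  order 2: 0  0  0
  order 3: 0  0
  order 4: 0
The order-1 divided differences are all 5 (nonzero) and every higher order vanishes, so the data lies on a polynomial of degree exactly 1.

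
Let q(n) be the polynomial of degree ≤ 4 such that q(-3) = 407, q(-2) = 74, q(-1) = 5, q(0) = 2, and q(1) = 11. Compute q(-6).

Forward differences of the values at n = -3, -2, -1, 0, 1:
  q  : 407  74  5  2  11
  Δ  : -333  -69  -3  9
  Δ^2: 264  66  12
  Δ^3: -198  -54
  Δ^4: 144
The fourth differences are constant, confirming degree 4.
Interpolating (Newton forward form) and evaluating at n = -6 gives q(-6) = 7130.

7130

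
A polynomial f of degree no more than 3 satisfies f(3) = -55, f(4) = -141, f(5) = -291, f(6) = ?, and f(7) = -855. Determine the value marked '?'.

-523

On equispaced nodes a degree-3 polynomial has vanishing fourth forward difference, so
  f(3) - 4·f(4) + 6·f(5) - 4·f(6) + f(7) = 0.
Substituting the known values and solving for f(6):
  -4·f(6) = 2092
  f(6) = -523.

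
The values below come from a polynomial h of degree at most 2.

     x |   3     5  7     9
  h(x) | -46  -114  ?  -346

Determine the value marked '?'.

-214

The 3 known points determine the degree-2 polynomial uniquely.
Write h(x) = ax^2 + bx + c. Substituting each data point gives a linear system:
  9a + 3b + c = -46
  25a + 5b + c = -114
  81a + 9b + c = -346
Solving the system yields a = -4, b = -2, c = -4.
So h(x) = -4x^2 - 2x - 4.
Then h(7) = -214.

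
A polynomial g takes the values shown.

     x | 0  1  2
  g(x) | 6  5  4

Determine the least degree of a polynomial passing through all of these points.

Forward differences of the values at x = 0, 1, 2:
  g  : 6  5  4
  Δ  : -1  -1
  Δ^2: 0
The first differences are constant (-1) and nonzero, while all higher differences vanish, so the minimal degree is 1.

1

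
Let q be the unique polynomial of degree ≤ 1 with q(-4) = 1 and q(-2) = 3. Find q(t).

Using the Lagrange interpolation formula with nodes -4, -2:
  L_0(t) = (t + 2) / -2
  L_1(t) = (t + 4) / 2
Then q(t) = 1·L_0(t) + 3·L_1(t).
Expanding and collecting terms gives q(t) = t + 5.
Check: q(-4) = 1. ✓

q(t) = t + 5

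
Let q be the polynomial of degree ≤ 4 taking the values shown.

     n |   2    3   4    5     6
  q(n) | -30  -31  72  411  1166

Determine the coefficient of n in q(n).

3

Write q(n) = an^4 + bn^3 + cn^2 + dn + e. Substituting each data point gives a linear system:
  16a + 8b + 4c + 2d + e = -30
  81a + 27b + 9c + 3d + e = -31
  256a + 64b + 16c + 4d + e = 72
  625a + 125b + 25c + 5d + e = 411
  1296a + 216b + 36c + 6d + e = 1166
Solving the system yields a = 2, b = -6, c = -4, d = 3, e = -4.
So q(n) = 2n^4 - 6n^3 - 4n^2 + 3n - 4.
The coefficient of n is 3.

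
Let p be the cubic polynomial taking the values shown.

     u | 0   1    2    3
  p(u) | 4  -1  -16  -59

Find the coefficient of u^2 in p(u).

Write p(u) = au^3 + bu^2 + cu + d. Substituting each data point gives a linear system:
  d = 4
  a + b + c + d = -1
  8a + 4b + 2c + d = -16
  27a + 9b + 3c + d = -59
Solving the system yields a = -3, b = 4, c = -6, d = 4.
So p(u) = -3u^3 + 4u^2 - 6u + 4.
The coefficient of u^2 is 4.

4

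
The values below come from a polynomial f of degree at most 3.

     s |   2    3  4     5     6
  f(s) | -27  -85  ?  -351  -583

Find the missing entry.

-189

The 4 known points determine the degree-3 polynomial uniquely.
Write f(s) = as^3 + bs^2 + cs + d. Substituting each data point gives a linear system:
  8a + 4b + 2c + d = -27
  27a + 9b + 3c + d = -85
  125a + 25b + 5c + d = -351
  216a + 36b + 6c + d = -583
Solving the system yields a = -2, b = -5, c = 5, d = -1.
So f(s) = -2s^3 - 5s^2 + 5s - 1.
Then f(4) = -189.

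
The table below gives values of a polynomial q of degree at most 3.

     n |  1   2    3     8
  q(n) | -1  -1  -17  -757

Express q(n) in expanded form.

Using the Lagrange interpolation formula with nodes 1, 2, 3, 8:
  L_0(n) = (n - 2)(n - 3)(n - 8) / -14
  L_1(n) = (n - 1)(n - 3)(n - 8) / 6
  L_2(n) = (n - 1)(n - 2)(n - 8) / -10
  L_3(n) = (n - 1)(n - 2)(n - 3) / 210
Then q(n) = -1·L_0(n) - 1·L_1(n) - 17·L_2(n) - 757·L_3(n).
Expanding and collecting terms gives q(n) = -2n^3 + 4n^2 + 2n - 5.
Check: q(8) = -757. ✓

q(n) = -2n^3 + 4n^2 + 2n - 5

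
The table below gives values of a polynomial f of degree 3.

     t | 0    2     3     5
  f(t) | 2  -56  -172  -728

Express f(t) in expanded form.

Using the Lagrange interpolation formula with nodes 0, 2, 3, 5:
  L_0(t) = (t - 2)(t - 3)(t - 5) / -30
  L_1(t) = t(t - 3)(t - 5) / 6
  L_2(t) = t(t - 2)(t - 5) / -6
  L_3(t) = t(t - 2)(t - 3) / 30
Then f(t) = 2·L_0(t) - 56·L_1(t) - 172·L_2(t) - 728·L_3(t).
Expanding and collecting terms gives f(t) = -5t^3 - 4t^2 - t + 2.
Check: f(3) = -172. ✓

f(t) = -5t^3 - 4t^2 - t + 2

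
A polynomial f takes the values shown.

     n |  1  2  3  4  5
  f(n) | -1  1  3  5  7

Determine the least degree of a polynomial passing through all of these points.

Forward differences of the values at n = 1, 2, 3, 4, 5:
  f  : -1  1  3  5  7
  Δ  : 2  2  2  2
  Δ^2: 0  0  0
  Δ^3: 0  0
  Δ^4: 0
The first differences are constant (2) and nonzero, while all higher differences vanish, so the minimal degree is 1.

1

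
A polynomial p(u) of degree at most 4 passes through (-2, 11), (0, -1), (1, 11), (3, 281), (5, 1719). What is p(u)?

p(u) = 2u^4 + 3u^3 + 3u^2 + 4u - 1

Using the Lagrange interpolation formula with nodes -2, 0, 1, 3, 5:
  L_0(u) = u(u - 1)(u - 3)(u - 5) / 210
  L_1(u) = (u + 2)(u - 1)(u - 3)(u - 5) / -30
  L_2(u) = (u + 2)u(u - 3)(u - 5) / 24
  L_3(u) = (u + 2)u(u - 1)(u - 5) / -60
  L_4(u) = (u + 2)u(u - 1)(u - 3) / 280
Then p(u) = 11·L_0(u) - 1·L_1(u) + 11·L_2(u) + 281·L_3(u) + 1719·L_4(u).
Expanding and collecting terms gives p(u) = 2u^4 + 3u^3 + 3u^2 + 4u - 1.
Check: p(3) = 281. ✓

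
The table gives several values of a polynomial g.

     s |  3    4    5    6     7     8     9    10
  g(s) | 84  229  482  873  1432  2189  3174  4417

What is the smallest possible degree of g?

Forward differences of the values at s = 3, 4, 5, 6, 7, 8, 9, 10:
  g  : 84  229  482  873  1432  2189  3174  4417
  Δ  : 145  253  391  559  757  985  1243
  Δ^2: 108  138  168  198  228  258
  Δ^3: 30  30  30  30  30
  Δ^4: 0  0  0  0
  Δ^5: 0  0  0
  Δ^6: 0  0
  Δ^7: 0
The third differences are constant (30) and nonzero, while all higher differences vanish, so the minimal degree is 3.

3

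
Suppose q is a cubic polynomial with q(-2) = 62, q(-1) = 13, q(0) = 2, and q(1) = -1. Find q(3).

Forward differences of the values at u = -2, -1, 0, 1:
  q  : 62  13  2  -1
  Δ  : -49  -11  -3
  Δ^2: 38  8
  Δ^3: -30
The third differences are constant, confirming degree 3.
Interpolating (Newton forward form) and evaluating at u = 3 gives q(3) = -103.

-103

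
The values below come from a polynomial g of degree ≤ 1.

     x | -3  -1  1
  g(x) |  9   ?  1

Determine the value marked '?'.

On equispaced nodes a degree-1 polynomial has vanishing second forward difference, so
  g(-3) - 2·g(-1) + g(1) = 0.
Substituting the known values and solving for g(-1):
  -2·g(-1) = -10
  g(-1) = 5.

5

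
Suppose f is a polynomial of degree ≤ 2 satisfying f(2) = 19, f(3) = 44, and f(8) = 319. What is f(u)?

f(u) = 5u^2 - 1

Write f(u) = au^2 + bu + c. Substituting each data point gives a linear system:
  4a + 2b + c = 19
  9a + 3b + c = 44
  64a + 8b + c = 319
Solving the system yields a = 5, b = 0, c = -1.
So f(u) = 5u^2 - 1.
Check: f(3) = 44. ✓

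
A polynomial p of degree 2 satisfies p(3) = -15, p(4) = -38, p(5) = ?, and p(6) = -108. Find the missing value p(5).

The 3 known points determine the degree-2 polynomial uniquely.
Write p(u) = au^2 + bu + c. Substituting each data point gives a linear system:
  9a + 3b + c = -15
  16a + 4b + c = -38
  36a + 6b + c = -108
Solving the system yields a = -4, b = 5, c = 6.
So p(u) = -4u^2 + 5u + 6.
Then p(5) = -69.

-69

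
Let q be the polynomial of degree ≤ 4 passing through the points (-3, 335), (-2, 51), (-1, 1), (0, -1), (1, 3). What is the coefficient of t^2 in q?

Write q(t) = at^4 + bt^3 + ct^2 + dt + e. Substituting each data point gives a linear system:
  81a - 27b + 9c - 3d + e = 335
  16a - 8b + 4c - 2d + e = 51
  a - b + c - d + e = 1
  e = -1
  a + b + c + d + e = 3
Solving the system yields a = 6, b = 5, c = -3, d = -4, e = -1.
So q(t) = 6t⁴ + 5t³ - 3t² - 4t - 1.
The coefficient of t^2 is -3.

-3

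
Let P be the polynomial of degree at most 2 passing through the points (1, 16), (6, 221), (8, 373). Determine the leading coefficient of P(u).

Write P(u) = au^2 + bu + c. Substituting each data point gives a linear system:
  a + b + c = 16
  36a + 6b + c = 221
  64a + 8b + c = 373
Solving the system yields a = 5, b = 6, c = 5.
So P(u) = 5u^2 + 6u + 5.
The leading coefficient is 5.

5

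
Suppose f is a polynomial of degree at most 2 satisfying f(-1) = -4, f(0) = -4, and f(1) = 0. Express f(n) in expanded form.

Using the Lagrange interpolation formula with nodes -1, 0, 1:
  L_0(n) = n(n - 1) / 2
  L_1(n) = (n + 1)(n - 1) / -1
  L_2(n) = (n + 1)n / 2
Then f(n) = -4·L_0(n) - 4·L_1(n) + 0·L_2(n).
Expanding and collecting terms gives f(n) = 2n² + 2n - 4.
Check: f(-1) = -4. ✓

f(n) = 2n^2 + 2n - 4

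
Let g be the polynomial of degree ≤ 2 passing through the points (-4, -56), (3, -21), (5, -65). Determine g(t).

Using the Lagrange interpolation formula with nodes -4, 3, 5:
  L_0(t) = (t - 3)(t - 5) / 63
  L_1(t) = (t + 4)(t - 5) / -14
  L_2(t) = (t + 4)(t - 3) / 18
Then g(t) = -56·L_0(t) - 21·L_1(t) - 65·L_2(t).
Expanding and collecting terms gives g(t) = -3t^2 + 2t.
Check: g(5) = -65. ✓

g(t) = -3t^2 + 2t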